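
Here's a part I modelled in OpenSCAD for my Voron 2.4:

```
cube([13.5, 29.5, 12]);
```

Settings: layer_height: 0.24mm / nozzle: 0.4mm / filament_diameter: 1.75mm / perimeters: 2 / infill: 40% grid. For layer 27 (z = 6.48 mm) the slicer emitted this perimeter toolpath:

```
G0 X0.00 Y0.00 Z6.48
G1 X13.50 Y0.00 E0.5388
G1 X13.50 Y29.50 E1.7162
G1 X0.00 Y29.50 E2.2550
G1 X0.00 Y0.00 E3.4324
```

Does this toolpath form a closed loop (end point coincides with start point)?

yes

Start point (G0): (0.00, 0.00). End point (last G1): the path returns to the start — closed.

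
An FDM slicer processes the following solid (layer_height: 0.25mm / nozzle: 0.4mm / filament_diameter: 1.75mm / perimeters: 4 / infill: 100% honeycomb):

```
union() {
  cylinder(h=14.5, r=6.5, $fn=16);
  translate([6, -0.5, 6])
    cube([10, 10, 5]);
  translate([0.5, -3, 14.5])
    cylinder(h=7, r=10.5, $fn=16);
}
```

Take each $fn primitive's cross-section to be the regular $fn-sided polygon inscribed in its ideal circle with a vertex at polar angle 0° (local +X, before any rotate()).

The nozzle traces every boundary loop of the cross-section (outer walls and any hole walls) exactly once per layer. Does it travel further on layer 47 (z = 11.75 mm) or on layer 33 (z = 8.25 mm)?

layer 33 (z = 8.25 mm)

Layer 47 (z = 11.75): the r=6.5 cylinder gives a regular 16-gon of circumradius 6.5 (constant along its height) (perimeter = 2·16·6.500·sin(180°/16) = 40.58 mm); the cube at (6, -0.5) does not reach this height (z outside [6, 11]); the cylinder at (0.5, -3) is not intersected at this z (z outside [14.5, 21.5]); Merging all regions: only the r=6.5 cylinder is present, so the union is just that shape — boundary = 40.58 mm. So its perimeter = 40.58 mm. Layer 33 (z = 8.25): the r=6.5 cylinder contributes a regular 16-gon of circumradius 6.5 (perimeter = 2·16·6.500·sin(180°/16) = 40.58 mm); the cube at (6, -0.5) (footprint 10×10) is included at this height (perimeter 40.00 mm); the cylinder at (0.5, -3) does not reach this height (z outside [14.5, 21.5]); Taking the union: the regions partially overlap (shared area 0.85 mm²), so the edge portions inside another operand are dropped and the merged outline is re-measured after clipping — boundary = 74.13 mm. So its perimeter = 74.13 mm. Layer 33 is larger (74.13 vs 40.58 mm).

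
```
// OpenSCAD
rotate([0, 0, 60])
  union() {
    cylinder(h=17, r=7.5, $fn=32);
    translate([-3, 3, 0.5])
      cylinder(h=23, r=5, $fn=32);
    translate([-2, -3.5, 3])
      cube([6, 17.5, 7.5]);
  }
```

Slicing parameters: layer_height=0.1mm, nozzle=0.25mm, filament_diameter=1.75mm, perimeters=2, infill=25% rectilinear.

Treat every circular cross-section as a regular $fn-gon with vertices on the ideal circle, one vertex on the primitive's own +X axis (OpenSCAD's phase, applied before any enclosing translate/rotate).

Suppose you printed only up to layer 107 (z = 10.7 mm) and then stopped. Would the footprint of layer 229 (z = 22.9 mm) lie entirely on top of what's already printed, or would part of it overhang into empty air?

Compare the two slices. At z = 10.7: the cylinder: section is a regular 32-gon, circumradius r=7.5 (area = (32/2)·7.500²·sin(360°/32) = 175.58 mm²); the r=5 cylinder at (-3, 3) gives a regular 32-gon of circumradius 5 (constant along its height) (area = (32/2)·5.000²·sin(360°/32) = 78.04 mm²); the cube at (-2, -3.5) is not intersected at this z (z outside [3, 10.5]); Combining (union): the regions partially overlap — summed areas 253.62 mm² minus the doubly-counted overlap 65.09 mm² gives 188.53 mm² — area = 188.53 mm²; (rotated 60° about Z; rotation is an isometry so areas/perimeters/island counts are preserved). At z = 22.9: the cylinder is absent (z outside [0, 17]); the cylinder at (-3, 3): section is a regular 32-gon, circumradius r=5 (area = (32/2)·5.000²·sin(360°/32) = 78.04 mm²); the cube at (-2, -3.5) is not intersected at this z (z outside [3, 10.5]); Merging all regions: only the r=5 cylinder at (-3, 3) is present, so the union is just that shape — area = 78.04 mm²; (rotated 60° about Z; rotation is an isometry so areas/perimeters/island counts are preserved). Checking containment: the cross-section at z = 22.9 is a subset of the cross-section at z = 10.7.

entirely on top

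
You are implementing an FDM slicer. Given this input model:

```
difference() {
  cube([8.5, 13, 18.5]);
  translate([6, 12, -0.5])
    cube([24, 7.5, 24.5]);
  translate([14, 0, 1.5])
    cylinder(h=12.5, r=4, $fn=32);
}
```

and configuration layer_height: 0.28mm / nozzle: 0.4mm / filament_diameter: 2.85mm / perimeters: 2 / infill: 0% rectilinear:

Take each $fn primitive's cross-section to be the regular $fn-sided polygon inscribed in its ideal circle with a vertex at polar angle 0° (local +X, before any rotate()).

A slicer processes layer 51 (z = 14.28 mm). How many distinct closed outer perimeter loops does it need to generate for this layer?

1

At z = 14.28 mm: the 8.5×13 cube contributes its full rectangle; the cube at (6, 12) (footprint 24×7.5) is included at this height; the cylinder at (14, 0) is absent (z outside [1.5, 14]); Subtracting the remaining from the first: starting from the 8.5×13 cube, the 24×7.5 cube at (6, 12) partially overlaps it — only the 2.50 mm² overlap (of its 180.00 mm²) is removed, clipping the outline — 1 connected region. The result has 1 disconnected region.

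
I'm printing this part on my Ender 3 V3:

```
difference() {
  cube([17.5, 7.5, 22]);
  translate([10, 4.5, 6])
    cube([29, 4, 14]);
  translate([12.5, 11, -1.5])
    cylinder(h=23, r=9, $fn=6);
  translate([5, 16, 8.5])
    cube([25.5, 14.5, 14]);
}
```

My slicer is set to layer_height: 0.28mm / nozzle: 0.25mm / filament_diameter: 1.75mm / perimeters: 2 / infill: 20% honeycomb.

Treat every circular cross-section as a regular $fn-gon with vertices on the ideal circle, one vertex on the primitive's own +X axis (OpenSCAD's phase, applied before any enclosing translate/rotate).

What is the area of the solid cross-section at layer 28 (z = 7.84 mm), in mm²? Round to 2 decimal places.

At z = 7.84 mm: the cube (footprint 17.5×7.5) is included at this height (area 131.25 mm²); the cube at (10, 4.5) (footprint 29×4) is included at this height (area 116.00 mm²); the r=9 cylinder at (12.5, 11) contributes a regular 6-gon of circumradius 9 (area = (6/2)·9.000²·sin(360°/6) = 210.44 mm²); the cube at (5, 16) is absent (z outside [8.5, 22.5]); After the difference (first − rest): starting from the 17.5×7.5 cube (131.25 mm²), the 29×4 cube at (10, 4.5) partially overlaps it — only the 22.50 mm² overlap (of its 116.00 mm²) is removed, clipping the outline; the r=9 cylinder at (12.5, 11) partially overlaps it — only the 23.40 mm² overlap (of its 210.44 mm²) is removed, clipping the outline — area = 85.35 mm². Overall, the cross-section is a single solid region. Net area = 85.35 mm².

85.35 mm²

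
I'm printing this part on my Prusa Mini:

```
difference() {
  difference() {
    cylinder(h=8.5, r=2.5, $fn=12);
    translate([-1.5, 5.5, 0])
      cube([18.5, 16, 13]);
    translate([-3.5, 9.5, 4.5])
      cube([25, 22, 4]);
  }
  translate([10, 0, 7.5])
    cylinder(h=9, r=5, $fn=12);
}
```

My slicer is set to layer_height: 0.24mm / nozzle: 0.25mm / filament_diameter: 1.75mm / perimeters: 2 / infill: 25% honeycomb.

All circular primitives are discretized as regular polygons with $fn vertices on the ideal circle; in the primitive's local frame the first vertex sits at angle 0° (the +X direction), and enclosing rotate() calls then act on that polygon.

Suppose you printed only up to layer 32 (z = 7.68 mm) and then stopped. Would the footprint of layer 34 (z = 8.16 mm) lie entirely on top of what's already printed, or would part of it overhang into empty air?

Compare the two slices. At z = 7.68: the cylinder: section is a regular 12-gon, circumradius r=2.5 (area = (12/2)·2.500²·sin(360°/12) = 18.75 mm²); the cube at (-1.5, 5.5) (footprint 18.5×16) is included at this height (area 296.00 mm²); the 25×22 cube at (-3.5, 9.5) contributes its full rectangle (area 550.00 mm²); After the difference (first − rest): starting from the r=2.5 cylinder (18.75 mm²), the 18.5×16 cube at (-1.5, 5.5) misses the remaining region (no effect); the 25×22 cube at (-3.5, 9.5) misses the remaining region (no effect) — area = 18.75 mm²; the r=5 cylinder at (10, 0) gives a regular 12-gon of circumradius 5 (constant along its height) (area = (12/2)·5.000²·sin(360°/12) = 75.00 mm²); Subtracting the remaining from the first: starting from that combined region (18.75 mm²), the r=5 cylinder at (10, 0) misses the remaining region (no effect) — area = 18.75 mm². At z = 8.16: the cylinder: section is a regular 12-gon, circumradius r=2.5 (area = (12/2)·2.500²·sin(360°/12) = 18.75 mm²); the cube at (-1.5, 5.5) is present — its section is the full 18.5×16 rectangle (area 296.00 mm²); the cube at (-3.5, 9.5) is present — its section is the full 25×22 rectangle (area 550.00 mm²); Subtracting the remaining from the first: starting from the r=2.5 cylinder (18.75 mm²), the 18.5×16 cube at (-1.5, 5.5) misses the remaining region (no effect); the 25×22 cube at (-3.5, 9.5) misses the remaining region (no effect) — area = 18.75 mm²; the r=5 cylinder at (10, 0) contributes a regular 12-gon of circumradius 5 (area = (12/2)·5.000²·sin(360°/12) = 75.00 mm²); Taking the first minus the rest: starting from that combined region (18.75 mm²), the r=5 cylinder at (10, 0) misses the remaining region (no effect) — area = 18.75 mm². Checking containment: the cross-section at z = 8.16 is a subset of the cross-section at z = 7.68.

entirely on top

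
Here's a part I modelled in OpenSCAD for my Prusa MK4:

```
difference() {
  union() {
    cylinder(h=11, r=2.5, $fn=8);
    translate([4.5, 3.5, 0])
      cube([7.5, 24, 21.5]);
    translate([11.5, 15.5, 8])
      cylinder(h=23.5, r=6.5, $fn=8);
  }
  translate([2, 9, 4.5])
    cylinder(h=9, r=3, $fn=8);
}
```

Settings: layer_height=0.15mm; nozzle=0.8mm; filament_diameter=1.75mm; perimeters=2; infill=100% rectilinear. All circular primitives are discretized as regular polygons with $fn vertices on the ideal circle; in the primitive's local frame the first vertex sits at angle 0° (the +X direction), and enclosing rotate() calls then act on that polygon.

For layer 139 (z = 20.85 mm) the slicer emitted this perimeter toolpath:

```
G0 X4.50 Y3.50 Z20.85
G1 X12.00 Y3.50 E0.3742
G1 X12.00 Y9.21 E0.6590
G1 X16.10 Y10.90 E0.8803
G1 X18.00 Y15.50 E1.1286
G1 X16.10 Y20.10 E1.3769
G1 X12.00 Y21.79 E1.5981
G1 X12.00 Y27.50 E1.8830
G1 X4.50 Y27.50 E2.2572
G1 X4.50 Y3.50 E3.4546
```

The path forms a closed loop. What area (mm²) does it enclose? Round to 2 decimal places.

233.39 mm²

Apply the shoelace formula to the sequence of (X, Y) vertices; enclosed area = 233.39 mm².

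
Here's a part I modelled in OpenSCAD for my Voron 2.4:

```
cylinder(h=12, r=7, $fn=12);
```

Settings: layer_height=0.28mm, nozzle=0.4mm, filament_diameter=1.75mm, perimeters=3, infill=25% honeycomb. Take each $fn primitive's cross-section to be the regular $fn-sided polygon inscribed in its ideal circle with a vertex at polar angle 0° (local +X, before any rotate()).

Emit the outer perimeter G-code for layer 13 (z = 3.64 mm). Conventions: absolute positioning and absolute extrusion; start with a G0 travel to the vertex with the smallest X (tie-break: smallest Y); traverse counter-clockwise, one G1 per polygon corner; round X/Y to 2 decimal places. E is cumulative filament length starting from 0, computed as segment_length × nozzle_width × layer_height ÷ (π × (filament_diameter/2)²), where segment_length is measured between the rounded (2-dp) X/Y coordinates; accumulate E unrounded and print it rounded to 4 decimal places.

At z = 3.64 mm: the r=7 cylinder contributes a regular 12-gon of circumradius 7. The outline is a single polygon with 12 vertices. Extrusion per mm of travel: 0.4 × 0.28 / (π × 0.875²) = 0.046564. Accumulating E over each segment gives final E = 2.0243.

G0 X-7.00 Y0.00 Z3.64
G1 X-6.06 Y-3.50 E0.1688
G1 X-3.50 Y-6.06 E0.3373
G1 X0.00 Y-7.00 E0.5061
G1 X3.50 Y-6.06 E0.6748
G1 X6.06 Y-3.50 E0.8434
G1 X7.00 Y0.00 E1.0122
G1 X6.06 Y3.50 E1.1809
G1 X3.50 Y6.06 E1.3495
G1 X0.00 Y7.00 E1.5182
G1 X-3.50 Y6.06 E1.6870
G1 X-6.06 Y3.50 E1.8556
G1 X-7.00 Y0.00 E2.0243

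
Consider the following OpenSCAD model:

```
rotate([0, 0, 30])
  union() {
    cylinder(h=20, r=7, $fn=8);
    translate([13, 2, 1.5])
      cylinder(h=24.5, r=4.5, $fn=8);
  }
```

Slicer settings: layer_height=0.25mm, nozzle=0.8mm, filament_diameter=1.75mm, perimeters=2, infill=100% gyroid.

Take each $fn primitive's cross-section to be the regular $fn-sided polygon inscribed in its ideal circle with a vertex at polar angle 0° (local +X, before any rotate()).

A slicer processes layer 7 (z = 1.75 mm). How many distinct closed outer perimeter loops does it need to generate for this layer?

2

At z = 1.75 mm: the r=7 cylinder gives a regular 8-gon of circumradius 7 (constant along its height); the r=4.5 cylinder at (13, 2) gives a regular 8-gon of circumradius 4.5 (constant along its height); Taking the union: the 2 present regions are separate (no shared area or edge), so areas and boundary lengths simply add and each stays a separate island — 2 connected regions; (rotated 30° about Z; rotation is an isometry so areas/perimeters/island counts are preserved). The result has 2 disconnected regions.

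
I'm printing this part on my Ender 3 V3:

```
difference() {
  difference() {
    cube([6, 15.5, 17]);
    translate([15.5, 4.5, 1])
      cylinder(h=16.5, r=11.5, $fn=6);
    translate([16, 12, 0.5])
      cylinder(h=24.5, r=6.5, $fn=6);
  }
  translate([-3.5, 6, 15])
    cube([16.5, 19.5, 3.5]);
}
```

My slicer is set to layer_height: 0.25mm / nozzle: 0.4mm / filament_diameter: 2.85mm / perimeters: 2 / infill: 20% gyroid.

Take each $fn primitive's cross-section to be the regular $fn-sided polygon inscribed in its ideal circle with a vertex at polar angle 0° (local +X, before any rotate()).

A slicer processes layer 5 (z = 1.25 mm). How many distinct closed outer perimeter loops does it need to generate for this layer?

At z = 1.25 mm: the cube (footprint 6×15.5) is included at this height; the r=11.5 cylinder at (15.5, 4.5) gives a regular 6-gon of circumradius 11.5 (constant along its height); the r=6.5 cylinder at (16, 12) gives a regular 6-gon of circumradius 6.5 (constant along its height); Subtracting the remaining from the first: starting from the 6×15.5 cube, the r=11.5 cylinder at (15.5, 4.5) partially overlaps it — only the 6.93 mm² overlap (of its 343.60 mm²) is removed, clipping the outline; the r=6.5 cylinder at (16, 12) misses the remaining region (no effect) — 1 connected region; the cube at (-3.5, 6) is absent (z outside [15, 18.5]); After the difference (first − rest): none of the subtracted shapes is present at this height, so that combined region is unchanged — 1 connected region. The result has 1 disconnected region.

1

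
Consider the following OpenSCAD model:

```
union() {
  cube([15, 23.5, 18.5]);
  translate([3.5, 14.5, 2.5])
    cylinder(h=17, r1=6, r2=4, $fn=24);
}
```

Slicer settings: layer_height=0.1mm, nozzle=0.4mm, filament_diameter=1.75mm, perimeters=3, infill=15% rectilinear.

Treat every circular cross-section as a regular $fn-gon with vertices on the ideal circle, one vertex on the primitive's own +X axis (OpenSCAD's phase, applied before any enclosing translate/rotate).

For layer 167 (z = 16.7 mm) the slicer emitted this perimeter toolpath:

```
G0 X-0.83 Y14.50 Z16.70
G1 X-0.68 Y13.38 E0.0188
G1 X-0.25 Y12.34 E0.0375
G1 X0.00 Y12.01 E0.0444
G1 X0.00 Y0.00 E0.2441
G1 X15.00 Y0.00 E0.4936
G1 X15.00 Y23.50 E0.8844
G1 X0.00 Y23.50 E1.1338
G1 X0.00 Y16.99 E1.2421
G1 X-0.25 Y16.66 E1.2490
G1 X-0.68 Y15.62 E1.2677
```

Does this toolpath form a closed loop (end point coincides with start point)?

no

Start point (G0): (-0.83, 14.50). End point (last G1): the path does not return to the start — open.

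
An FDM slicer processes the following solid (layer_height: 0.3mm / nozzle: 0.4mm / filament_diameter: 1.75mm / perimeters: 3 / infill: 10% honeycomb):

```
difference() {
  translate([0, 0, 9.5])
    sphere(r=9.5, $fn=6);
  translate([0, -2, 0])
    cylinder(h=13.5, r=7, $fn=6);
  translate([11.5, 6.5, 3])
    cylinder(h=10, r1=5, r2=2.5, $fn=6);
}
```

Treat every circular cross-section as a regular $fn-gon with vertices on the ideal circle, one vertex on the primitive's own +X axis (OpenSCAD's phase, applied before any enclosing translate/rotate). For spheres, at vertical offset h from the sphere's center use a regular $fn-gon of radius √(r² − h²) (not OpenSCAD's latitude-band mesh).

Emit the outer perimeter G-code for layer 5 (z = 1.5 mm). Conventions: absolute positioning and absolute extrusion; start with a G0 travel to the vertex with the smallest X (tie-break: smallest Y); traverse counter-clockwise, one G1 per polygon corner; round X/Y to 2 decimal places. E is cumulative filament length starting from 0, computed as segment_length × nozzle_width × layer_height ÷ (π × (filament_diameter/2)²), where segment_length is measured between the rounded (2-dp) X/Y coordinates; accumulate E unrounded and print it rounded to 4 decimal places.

G0 X-2.78 Y4.06 Z1.50
G1 X2.78 Y4.06 E0.2774
G1 X2.56 Y4.44 E0.2993
G1 X-2.56 Y4.44 E0.5547
G1 X-2.78 Y4.06 E0.5766

At z = 1.5 mm: the sphere: section is a regular 6-gon, circumradius = √(r²−h²) = √(9.5²−8²) = 5.123; the r=7 cylinder at (0, -2) contributes a regular 6-gon of circumradius 7; the cone at (11.5, 6.5) is not intersected at this z (z outside [3, 13]); Taking the first minus the rest: starting from the r=9.5 sphere, the r=7 cylinder at (0, -2) partially overlaps it — only the 66.20 mm² overlap (of its 127.31 mm²) is removed, clipping the outline — 1 connected region. The outline is a single polygon with 4 vertices. Extrusion per mm of travel: 0.4 × 0.3 / (π × 0.875²) = 0.049890. Accumulating E over each segment gives final E = 0.5766.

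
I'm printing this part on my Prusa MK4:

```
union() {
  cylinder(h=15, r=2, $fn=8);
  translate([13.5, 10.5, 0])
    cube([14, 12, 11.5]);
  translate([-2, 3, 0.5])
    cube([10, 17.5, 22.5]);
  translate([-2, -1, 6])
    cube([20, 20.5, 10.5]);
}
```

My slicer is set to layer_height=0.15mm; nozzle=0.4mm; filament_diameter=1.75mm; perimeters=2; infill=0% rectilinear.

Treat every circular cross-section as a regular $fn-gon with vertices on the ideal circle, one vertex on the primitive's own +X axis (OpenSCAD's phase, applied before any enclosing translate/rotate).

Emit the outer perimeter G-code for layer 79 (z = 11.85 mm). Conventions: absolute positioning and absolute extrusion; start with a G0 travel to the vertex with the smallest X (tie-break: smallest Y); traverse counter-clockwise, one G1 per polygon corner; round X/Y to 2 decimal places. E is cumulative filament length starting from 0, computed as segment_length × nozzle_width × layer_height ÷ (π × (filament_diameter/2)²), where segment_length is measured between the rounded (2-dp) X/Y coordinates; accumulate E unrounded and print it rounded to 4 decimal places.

At z = 11.85 mm: the r=2 cylinder contributes a regular 8-gon of circumradius 2; the cube at (13.5, 10.5) is absent (z outside [0, 11.5]); the cube at (-2, 3) (footprint 10×17.5) is included at this height; the 20×20.5 cube at (-2, -1) contributes its full rectangle; Combining (union): the regions partially overlap (shared area 174.24 mm²), so overlapping operands fuse into one piece — 1 connected region. The outline is a single polygon with 11 vertices. Extrusion per mm of travel: 0.4 × 0.15 / (π × 0.875²) = 0.024945. Accumulating E over each segment gives final E = 2.0897.

G0 X-2.00 Y-1.00 Z11.85
G1 X-1.59 Y-1.00 E0.0102
G1 X-1.41 Y-1.41 E0.0214
G1 X0.00 Y-2.00 E0.0595
G1 X1.41 Y-1.41 E0.0977
G1 X1.59 Y-1.00 E0.1088
G1 X18.00 Y-1.00 E0.5182
G1 X18.00 Y19.50 E1.0295
G1 X8.00 Y19.50 E1.2790
G1 X8.00 Y20.50 E1.3039
G1 X-2.00 Y20.50 E1.5534
G1 X-2.00 Y-1.00 E2.0897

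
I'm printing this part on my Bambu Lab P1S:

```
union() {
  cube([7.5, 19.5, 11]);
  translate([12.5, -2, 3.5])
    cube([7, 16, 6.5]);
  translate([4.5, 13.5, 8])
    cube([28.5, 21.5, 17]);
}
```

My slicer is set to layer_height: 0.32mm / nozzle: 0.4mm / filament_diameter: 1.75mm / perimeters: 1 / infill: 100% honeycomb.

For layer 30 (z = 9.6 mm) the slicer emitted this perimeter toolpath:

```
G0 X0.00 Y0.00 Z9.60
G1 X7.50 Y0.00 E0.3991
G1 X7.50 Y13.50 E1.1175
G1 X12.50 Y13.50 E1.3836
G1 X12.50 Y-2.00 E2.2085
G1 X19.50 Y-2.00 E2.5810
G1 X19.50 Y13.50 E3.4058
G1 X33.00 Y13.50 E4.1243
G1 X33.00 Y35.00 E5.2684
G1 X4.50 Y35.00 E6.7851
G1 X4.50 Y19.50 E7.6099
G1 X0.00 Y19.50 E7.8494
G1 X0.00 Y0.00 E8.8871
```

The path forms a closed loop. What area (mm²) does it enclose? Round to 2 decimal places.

Apply the shoelace formula to the sequence of (X, Y) vertices; enclosed area = 849.50 mm².

849.50 mm²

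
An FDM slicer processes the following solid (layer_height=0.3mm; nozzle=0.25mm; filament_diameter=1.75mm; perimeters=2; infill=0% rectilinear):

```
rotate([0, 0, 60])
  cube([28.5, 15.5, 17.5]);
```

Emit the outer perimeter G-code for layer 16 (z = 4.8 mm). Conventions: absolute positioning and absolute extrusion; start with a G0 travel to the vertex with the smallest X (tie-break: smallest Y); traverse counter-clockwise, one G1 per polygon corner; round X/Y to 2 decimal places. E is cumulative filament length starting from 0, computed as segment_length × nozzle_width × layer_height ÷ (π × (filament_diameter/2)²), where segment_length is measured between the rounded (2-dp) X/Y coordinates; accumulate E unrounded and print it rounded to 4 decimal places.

At z = 4.8 mm: the cube (footprint 28.5×15.5) is included at this height; (rotated 60° about Z; rotation is an isometry so areas/perimeters/island counts are preserved). The outline is a single polygon with 4 vertices. Extrusion per mm of travel: 0.25 × 0.3 / (π × 0.875²) = 0.031181. Accumulating E over each segment gives final E = 2.7437.

G0 X-13.42 Y7.75 Z4.80
G1 X0.00 Y0.00 E0.4832
G1 X14.25 Y24.68 E1.3718
G1 X0.83 Y32.43 E1.8551
G1 X-13.42 Y7.75 E2.7437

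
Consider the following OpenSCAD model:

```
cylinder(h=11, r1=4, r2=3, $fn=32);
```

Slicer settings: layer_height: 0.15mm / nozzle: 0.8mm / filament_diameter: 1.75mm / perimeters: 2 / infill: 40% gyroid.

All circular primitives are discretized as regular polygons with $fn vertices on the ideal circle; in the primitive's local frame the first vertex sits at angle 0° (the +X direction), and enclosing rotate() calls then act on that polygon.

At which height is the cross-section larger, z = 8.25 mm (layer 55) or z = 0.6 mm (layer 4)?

Layer 55 (z = 8.25): the cone (r1=4→r2=3) has section circumradius 3.250 here — a regular 32-gon (area = (32/2)·3.250²·sin(360°/32) = 32.97 mm²). So its area = 32.97 mm². Layer 4 (z = 0.6): the cone contributes a regular 32-gon of circumradius 3.945 (interpolated between r1=4 and r2=3 at t=0.055) (area = (32/2)·3.945²·sin(360°/32) = 48.59 mm²). So its area = 48.59 mm². Layer 4 is larger (48.59 vs 32.97 mm²).

layer 4 (z = 0.6 mm)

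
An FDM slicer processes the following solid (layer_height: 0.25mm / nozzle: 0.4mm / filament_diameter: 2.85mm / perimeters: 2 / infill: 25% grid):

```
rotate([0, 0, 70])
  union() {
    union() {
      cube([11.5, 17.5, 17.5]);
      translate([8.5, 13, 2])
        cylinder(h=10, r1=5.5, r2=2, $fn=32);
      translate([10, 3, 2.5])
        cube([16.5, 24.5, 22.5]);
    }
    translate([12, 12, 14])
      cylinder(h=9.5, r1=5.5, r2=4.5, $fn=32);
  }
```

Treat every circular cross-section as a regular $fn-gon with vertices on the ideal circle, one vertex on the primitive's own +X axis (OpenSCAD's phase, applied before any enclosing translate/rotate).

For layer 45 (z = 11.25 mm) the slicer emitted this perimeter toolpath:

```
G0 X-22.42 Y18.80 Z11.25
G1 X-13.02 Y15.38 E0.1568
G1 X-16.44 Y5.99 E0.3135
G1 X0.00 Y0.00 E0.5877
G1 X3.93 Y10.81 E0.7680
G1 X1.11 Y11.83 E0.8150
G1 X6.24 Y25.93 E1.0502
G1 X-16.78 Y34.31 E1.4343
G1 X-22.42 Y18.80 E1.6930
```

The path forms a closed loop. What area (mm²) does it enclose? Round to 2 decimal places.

583.62 mm²

Apply the shoelace formula to the sequence of (X, Y) vertices; enclosed area = 583.62 mm².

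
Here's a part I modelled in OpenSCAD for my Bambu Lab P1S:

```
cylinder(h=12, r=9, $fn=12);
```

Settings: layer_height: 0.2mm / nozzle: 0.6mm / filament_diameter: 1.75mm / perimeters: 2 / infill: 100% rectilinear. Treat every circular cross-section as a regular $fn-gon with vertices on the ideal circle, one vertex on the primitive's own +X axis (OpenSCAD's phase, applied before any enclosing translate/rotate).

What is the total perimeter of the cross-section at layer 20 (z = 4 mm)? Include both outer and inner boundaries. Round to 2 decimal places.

55.90 mm

At z = 4 mm: the r=9 cylinder gives a regular 12-gon of circumradius 9 (constant along its height) (perimeter = 2·12·9.000·sin(180°/12) = 55.90 mm). Overall, the cross-section is a single solid region. Total boundary length (outer) = 55.90 mm.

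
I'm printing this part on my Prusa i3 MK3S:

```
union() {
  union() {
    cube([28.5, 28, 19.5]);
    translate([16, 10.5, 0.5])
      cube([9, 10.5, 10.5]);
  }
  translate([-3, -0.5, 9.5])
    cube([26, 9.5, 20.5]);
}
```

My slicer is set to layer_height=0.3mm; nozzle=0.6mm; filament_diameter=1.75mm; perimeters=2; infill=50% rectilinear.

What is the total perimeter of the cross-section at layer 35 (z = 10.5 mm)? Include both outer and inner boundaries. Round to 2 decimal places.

120.00 mm

At z = 10.5 mm: the cube is present — its section is the full 28.5×28 rectangle (perimeter 113.00 mm); the cube at (16, 10.5) (footprint 9×10.5) is included at this height (perimeter 39.00 mm); Combining (union): the 9×10.5 cube at (16, 10.5) lies entirely inside the 28.5×28 cube, so the union is just the 28.5×28 cube — boundary = 113.00 mm; the 26×9.5 cube at (-3, -0.5) contributes its full rectangle (perimeter 71.00 mm); Combining (union): the regions partially overlap (shared area 207.00 mm²), so the edge portions inside another operand are dropped and the merged outline is re-measured after clipping — boundary = 120.00 mm. Overall, the cross-section is a single solid region. Total boundary length (outer) = 120.00 mm.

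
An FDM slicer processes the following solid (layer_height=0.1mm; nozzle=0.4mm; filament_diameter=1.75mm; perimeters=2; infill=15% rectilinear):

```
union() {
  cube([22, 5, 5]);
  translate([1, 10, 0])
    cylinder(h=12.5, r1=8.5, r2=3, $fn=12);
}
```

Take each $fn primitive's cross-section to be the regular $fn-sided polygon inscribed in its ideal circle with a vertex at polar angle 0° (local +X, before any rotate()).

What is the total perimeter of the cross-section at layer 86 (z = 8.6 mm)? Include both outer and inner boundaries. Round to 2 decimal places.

At z = 8.6 mm: the cube is not intersected at this z (z outside [0, 5]); the cone at (1, 10) (r1=8.5→r2=3) has section circumradius 4.716 here — a regular 12-gon (perimeter = 2·12·4.716·sin(180°/12) = 29.29 mm); Taking the union: only the cone at (1, 10) is present, so the union is just that shape — boundary = 29.29 mm. Overall, the cross-section is a single solid region. Total boundary length (outer) = 29.29 mm.

29.29 mm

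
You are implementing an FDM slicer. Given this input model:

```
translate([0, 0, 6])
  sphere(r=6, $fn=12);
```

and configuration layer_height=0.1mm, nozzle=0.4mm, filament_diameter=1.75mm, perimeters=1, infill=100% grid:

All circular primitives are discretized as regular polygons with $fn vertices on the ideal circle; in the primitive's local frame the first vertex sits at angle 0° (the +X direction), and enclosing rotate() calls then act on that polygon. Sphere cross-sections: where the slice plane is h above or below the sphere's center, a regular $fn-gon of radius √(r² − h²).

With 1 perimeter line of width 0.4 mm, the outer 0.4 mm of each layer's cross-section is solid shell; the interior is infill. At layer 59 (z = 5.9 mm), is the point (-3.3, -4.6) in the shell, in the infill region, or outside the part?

At z = 5.9 mm: the r=6 sphere slices to a regular 12-gon of circumradius 5.999 (√(r²−h²) with h=0.1 from center). Overall, the cross-section is a single solid region. The nearest boundary edge runs (-5.20, -3.00)→(-3.00, -5.20); distance from the point to it = 0.21 mm. The point is inside the cross-section, 0.21 mm from the nearest boundary — within the 0.4 mm shell band (1 × 0.4).

shell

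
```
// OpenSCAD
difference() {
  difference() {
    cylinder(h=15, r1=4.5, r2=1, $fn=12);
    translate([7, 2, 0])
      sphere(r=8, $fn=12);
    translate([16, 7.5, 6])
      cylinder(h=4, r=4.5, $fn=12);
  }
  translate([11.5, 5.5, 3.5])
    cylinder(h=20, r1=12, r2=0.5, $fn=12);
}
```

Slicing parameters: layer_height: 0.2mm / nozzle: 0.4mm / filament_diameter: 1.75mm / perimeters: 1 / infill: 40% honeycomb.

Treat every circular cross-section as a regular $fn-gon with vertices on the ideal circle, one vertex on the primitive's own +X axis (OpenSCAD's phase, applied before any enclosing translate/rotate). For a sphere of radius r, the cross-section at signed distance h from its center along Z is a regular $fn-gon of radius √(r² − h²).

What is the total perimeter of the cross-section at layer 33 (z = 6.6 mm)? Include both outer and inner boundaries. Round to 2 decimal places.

At z = 6.6 mm: the cone (r1=4.5→r2=1) has section circumradius 2.960 here — a regular 12-gon (perimeter = 2·12·2.960·sin(180°/12) = 18.39 mm); the r=8 sphere at (7, 2) slices to a regular 12-gon of circumradius 4.521 (√(r²−h²) with h=6.6 from center) (perimeter = 2·12·4.521·sin(180°/12) = 28.08 mm); the cylinder at (16, 7.5): section is a regular 12-gon, circumradius r=4.5 (perimeter = 2·12·4.500·sin(180°/12) = 27.95 mm); Taking the first minus the rest: starting from the cone, the r=8 sphere at (7, 2) misses the remaining region (no effect); the r=4.5 cylinder at (16, 7.5) misses the remaining region (no effect) — boundary = 18.39 mm; the cone at (11.5, 5.5) contributes a regular 12-gon of circumradius 10.218 (interpolated between r1=12 and r2=0.5 at t=0.155) (perimeter = 2·12·10.218·sin(180°/12) = 63.47 mm); Taking the first minus the rest: starting from the result so far, the cone at (11.5, 5.5) partially overlaps it — only the 0.28 mm² overlap (of its 313.19 mm²) is removed, clipping the outline — boundary = 18.39 mm. Overall, the cross-section is a single solid region. Total boundary length (outer) = 18.39 mm.

18.39 mm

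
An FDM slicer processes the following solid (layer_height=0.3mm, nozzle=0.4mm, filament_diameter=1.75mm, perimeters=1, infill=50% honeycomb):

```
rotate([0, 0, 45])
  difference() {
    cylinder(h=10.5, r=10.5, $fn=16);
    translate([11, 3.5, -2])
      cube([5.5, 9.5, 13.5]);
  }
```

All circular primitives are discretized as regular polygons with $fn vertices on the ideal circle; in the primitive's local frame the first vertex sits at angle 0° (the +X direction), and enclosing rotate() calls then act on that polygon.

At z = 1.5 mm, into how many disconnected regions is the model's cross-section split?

1

At z = 1.5 mm: the r=10.5 cylinder gives a regular 16-gon of circumradius 10.5 (constant along its height); the cube at (11, 3.5) is present — its section is the full 5.5×9.5 rectangle; Subtracting the remaining from the first: starting from the r=10.5 cylinder, the 5.5×9.5 cube at (11, 3.5) misses the remaining region (no effect) — 1 connected region; (rotated 45° about Z; rotation is an isometry so areas/perimeters/island counts are preserved). The result has 1 disconnected region.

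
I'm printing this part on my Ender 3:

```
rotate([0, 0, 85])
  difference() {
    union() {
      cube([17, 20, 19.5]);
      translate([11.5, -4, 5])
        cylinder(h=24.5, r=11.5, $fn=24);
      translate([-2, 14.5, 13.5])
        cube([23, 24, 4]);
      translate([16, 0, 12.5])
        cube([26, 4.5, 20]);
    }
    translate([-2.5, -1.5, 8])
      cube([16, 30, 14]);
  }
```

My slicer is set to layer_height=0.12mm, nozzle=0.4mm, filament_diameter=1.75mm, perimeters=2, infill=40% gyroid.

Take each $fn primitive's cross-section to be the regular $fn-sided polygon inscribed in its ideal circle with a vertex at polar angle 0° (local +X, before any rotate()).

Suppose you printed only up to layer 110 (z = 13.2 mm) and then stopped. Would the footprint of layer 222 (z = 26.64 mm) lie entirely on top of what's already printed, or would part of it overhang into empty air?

part overhangs

Compare the two slices. At z = 13.2: the 17×20 cube contributes its full rectangle (area 340.00 mm²); the cylinder at (11.5, -4): section is a regular 24-gon, circumradius r=11.5 (area = (24/2)·11.500²·sin(360°/24) = 410.75 mm²); the cube at (-2, 14.5) is not intersected at this z (z outside [13.5, 17.5]); the cube at (16, 0) is present — its section is the full 26×4.5 rectangle (area 117.00 mm²); Combining (union): the regions partially overlap — summed areas 867.75 mm² minus the doubly-counted overlap 118.51 mm² gives 749.24 mm² — area = 749.24 mm²; the cube at (-2.5, -1.5) is present — its section is the full 16×30 rectangle (area 480.00 mm²); After the difference (first − rest): starting from the result so far (749.24 mm²), the 16×30 cube at (-2.5, -1.5) partially overlaps it — only the 289.46 mm² overlap (of its 480.00 mm²) is removed, clipping the outline — area = 459.78 mm²; (rotated 85° about Z; rotation is an isometry so areas/perimeters/island counts are preserved). At z = 26.64: the cube is absent (z outside [0, 19.5]); the r=11.5 cylinder at (11.5, -4) gives a regular 24-gon of circumradius 11.5 (constant along its height) (area = (24/2)·11.500²·sin(360°/24) = 410.75 mm²); the cube at (-2, 14.5) does not reach this height (z outside [13.5, 17.5]); the cube at (16, 0) (footprint 26×4.5) is included at this height (area 117.00 mm²); Combining (union): the regions partially overlap — summed areas 527.75 mm² minus the doubly-counted overlap 22.26 mm² gives 505.48 mm² — area = 505.48 mm²; the cube at (-2.5, -1.5) does not reach this height (z outside [8, 22]); Taking the first minus the rest: none of the subtracted shapes is present at this height, so that combined region is unchanged — area = 505.48 mm²; (whole slice rotated 85° about Z — lengths, areas and connectivity unchanged). Checking containment: at z = 26.64 the cross-section extends beyond the z = 13.2 cross-section by about 92.08 mm².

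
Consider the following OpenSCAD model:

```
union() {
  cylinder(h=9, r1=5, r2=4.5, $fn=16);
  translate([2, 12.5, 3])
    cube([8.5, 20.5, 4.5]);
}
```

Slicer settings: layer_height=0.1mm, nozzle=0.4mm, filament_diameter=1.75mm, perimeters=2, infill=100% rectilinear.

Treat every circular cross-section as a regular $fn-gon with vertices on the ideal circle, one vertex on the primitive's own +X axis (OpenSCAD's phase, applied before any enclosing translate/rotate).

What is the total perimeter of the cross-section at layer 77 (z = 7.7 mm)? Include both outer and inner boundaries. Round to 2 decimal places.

At z = 7.7 mm: the cone (r1=5→r2=4.5) has section circumradius 4.572 here — a regular 16-gon (perimeter = 2·16·4.572·sin(180°/16) = 28.54 mm); the cube at (2, 12.5) is absent (z outside [3, 7.5]); Merging all regions: only the cone is present, so the union is just that shape — boundary = 28.54 mm. Overall, the cross-section is a single solid region. Total boundary length (outer) = 28.54 mm.

28.54 mm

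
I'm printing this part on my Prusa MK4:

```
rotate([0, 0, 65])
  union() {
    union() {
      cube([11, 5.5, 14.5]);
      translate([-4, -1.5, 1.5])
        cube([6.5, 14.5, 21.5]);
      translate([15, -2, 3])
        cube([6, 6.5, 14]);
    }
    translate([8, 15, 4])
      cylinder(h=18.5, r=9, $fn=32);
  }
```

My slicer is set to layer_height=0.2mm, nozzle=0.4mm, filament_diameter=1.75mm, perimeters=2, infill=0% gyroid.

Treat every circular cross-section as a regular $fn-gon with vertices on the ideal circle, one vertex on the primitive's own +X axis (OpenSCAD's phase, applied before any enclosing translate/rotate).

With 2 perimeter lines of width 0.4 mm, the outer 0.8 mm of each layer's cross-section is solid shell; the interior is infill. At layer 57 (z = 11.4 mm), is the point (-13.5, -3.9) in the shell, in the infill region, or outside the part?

At z = 11.4 mm: the cube is present — its section is the full 11×5.5 rectangle; the 6.5×14.5 cube at (-4, -1.5) contributes its full rectangle; the 6×6.5 cube at (15, -2) contributes its full rectangle; Merging all regions: the regions partially overlap (shared area 13.75 mm²), so overlapping operands fuse into one piece — 2 connected regions; the r=9 cylinder at (8, 15) contributes a regular 32-gon of circumradius 9; Combining (union): the regions partially overlap (shared area 10.36 mm²), so overlapping operands fuse into one piece — 2 connected regions; (whole slice rotated 65° about Z — lengths, areas and connectivity unchanged). Overall, the cross-section has 2 separate islands. Undo the 65° rotation: the query point maps to (-9.240, 10.587) in the un-rotated model frame. The nearest boundary edge runs (-4.00, -1.50)→(-4.00, 13.00); distance from the point to it = 5.24 mm. The point is not inside any of the regions above, so it lies outside the cross-section (5.24 mm from the nearest boundary).

outside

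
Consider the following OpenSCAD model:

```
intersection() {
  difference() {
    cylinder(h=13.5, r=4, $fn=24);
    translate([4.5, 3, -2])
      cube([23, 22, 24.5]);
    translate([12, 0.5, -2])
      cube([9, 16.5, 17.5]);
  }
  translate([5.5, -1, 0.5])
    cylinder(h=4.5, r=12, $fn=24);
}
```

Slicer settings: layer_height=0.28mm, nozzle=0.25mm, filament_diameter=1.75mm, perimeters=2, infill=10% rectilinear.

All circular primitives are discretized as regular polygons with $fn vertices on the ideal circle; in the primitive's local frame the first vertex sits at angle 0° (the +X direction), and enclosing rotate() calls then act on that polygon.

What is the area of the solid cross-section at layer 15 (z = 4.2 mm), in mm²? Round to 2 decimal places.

At z = 4.2 mm: the r=4 cylinder contributes a regular 24-gon of circumradius 4 (area = (24/2)·4.000²·sin(360°/24) = 49.69 mm²); the 23×22 cube at (4.5, 3) contributes its full rectangle (area 506.00 mm²); the cube at (12, 0.5) (footprint 9×16.5) is included at this height (area 148.50 mm²); Subtracting the remaining from the first: starting from the r=4 cylinder (49.69 mm²), the 23×22 cube at (4.5, 3) misses the remaining region (no effect); the 9×16.5 cube at (12, 0.5) misses the remaining region (no effect) — area = 49.69 mm²; the r=12 cylinder at (5.5, -1) gives a regular 24-gon of circumradius 12 (constant along its height) (area = (24/2)·12.000²·sin(360°/24) = 447.24 mm²); After intersecting: that combined region lies inside the r=12 cylinder at (5.5, -1), so it is kept whole — area = 49.69 mm². Overall, the cross-section is a single solid region. Net area = 49.69 mm².

49.69 mm²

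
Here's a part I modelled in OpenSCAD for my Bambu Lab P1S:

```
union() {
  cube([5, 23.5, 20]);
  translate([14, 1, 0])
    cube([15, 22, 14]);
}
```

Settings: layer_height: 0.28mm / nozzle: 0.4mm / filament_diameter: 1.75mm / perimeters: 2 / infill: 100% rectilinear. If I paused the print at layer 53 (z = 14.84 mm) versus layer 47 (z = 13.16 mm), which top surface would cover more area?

Layer 53 (z = 14.84): the 5×23.5 cube contributes its full rectangle (area 117.50 mm²); the cube at (14, 1) does not reach this height (z outside [0, 14]); Taking the union: only the 5×23.5 cube is present, so the union is just that shape — area = 117.50 mm². So its area = 117.50 mm². Layer 47 (z = 13.16): the cube (footprint 5×23.5) is included at this height (area 117.50 mm²); the 15×22 cube at (14, 1) contributes its full rectangle (area 330.00 mm²); Taking the union: the 2 present regions are separate (no shared area or edge), so areas and boundary lengths simply add and each stays a separate island — area = 447.50 mm². So its area = 447.50 mm². Layer 47 is larger (447.50 vs 117.50 mm²).

layer 47 (z = 13.16 mm)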